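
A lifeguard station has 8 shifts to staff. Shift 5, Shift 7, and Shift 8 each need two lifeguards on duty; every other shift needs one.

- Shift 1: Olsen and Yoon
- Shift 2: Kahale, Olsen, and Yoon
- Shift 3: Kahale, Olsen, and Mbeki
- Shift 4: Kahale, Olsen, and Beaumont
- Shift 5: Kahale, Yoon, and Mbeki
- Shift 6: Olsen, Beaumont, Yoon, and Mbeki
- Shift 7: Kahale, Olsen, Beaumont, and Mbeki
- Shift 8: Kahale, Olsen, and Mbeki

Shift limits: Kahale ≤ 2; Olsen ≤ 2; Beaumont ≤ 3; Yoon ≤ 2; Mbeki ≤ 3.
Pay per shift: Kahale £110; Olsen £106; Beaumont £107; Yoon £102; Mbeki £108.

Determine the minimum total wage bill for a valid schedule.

Picking the cheapest available lifeguard for each shift independently would cost £1155, but that ignores the shift limits.
An optimal schedule: Shift 1→Yoon, Shift 2→Yoon, Shift 3→Olsen, Shift 4→Beaumont, Shift 5→Mbeki+Kahale, Shift 6→Beaumont, Shift 7→Beaumont+Mbeki, Shift 8→Olsen+Mbeki.
Total: 102 + 102 + 106 + 107 + 108 + 110 + 107 + 107 + 108 + 106 + 108 = £1171.

£1171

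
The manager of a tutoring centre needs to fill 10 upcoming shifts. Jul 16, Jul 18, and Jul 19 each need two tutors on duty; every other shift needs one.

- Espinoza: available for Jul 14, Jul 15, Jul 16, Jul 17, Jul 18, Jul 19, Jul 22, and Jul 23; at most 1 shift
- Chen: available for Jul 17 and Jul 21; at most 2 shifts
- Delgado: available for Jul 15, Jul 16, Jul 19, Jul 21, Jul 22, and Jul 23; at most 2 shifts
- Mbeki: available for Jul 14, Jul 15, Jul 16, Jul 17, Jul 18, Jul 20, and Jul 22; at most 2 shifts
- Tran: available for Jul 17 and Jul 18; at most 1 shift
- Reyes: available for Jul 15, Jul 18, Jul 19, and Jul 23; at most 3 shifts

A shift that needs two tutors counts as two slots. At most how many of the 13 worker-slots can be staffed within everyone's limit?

Total capacity across all tutors is 1+2+2+2+1+3 = 11, and 13 slots are needed, so at most 11 can be filled.
An assignment achieving 11: Jul 14→Espinoza, Jul 15→Reyes, Jul 16→Delgado+Mbeki, Jul 17→Chen, Jul 18→Tran, Jul 19→Delgado+Reyes, Jul 20→Mbeki, Jul 21→Chen, Jul 23→Reyes.
Loads: Espinoza 1/1, Chen 2/2, Delgado 2/2, Mbeki 2/2, Tran 1/1, Reyes 3/3.

11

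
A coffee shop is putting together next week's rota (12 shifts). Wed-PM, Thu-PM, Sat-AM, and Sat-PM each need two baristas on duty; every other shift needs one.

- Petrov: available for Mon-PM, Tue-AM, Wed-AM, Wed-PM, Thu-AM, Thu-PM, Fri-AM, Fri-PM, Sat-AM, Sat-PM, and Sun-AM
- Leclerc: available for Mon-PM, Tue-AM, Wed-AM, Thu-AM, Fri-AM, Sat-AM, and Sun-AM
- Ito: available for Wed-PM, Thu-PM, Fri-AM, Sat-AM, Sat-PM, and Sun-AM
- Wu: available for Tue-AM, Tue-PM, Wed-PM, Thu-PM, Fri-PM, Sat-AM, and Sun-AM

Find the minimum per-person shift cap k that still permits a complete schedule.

With 4 baristas and 16 worker-slots to fill, someone must work at least ⌈16/4⌉ = 4 shifts, so k ≥ 4.
k = 4 works: Mon-PM→Petrov, Tue-AM→Leclerc, Tue-PM→Wu, Wed-AM→Petrov, Wed-PM→Ito+Wu, Thu-AM→Petrov, Thu-PM→Ito+Wu, Fri-AM→Leclerc, Fri-PM→Wu, Sat-AM→Leclerc+Ito, Sat-PM→Petrov+Ito, Sun-AM→Leclerc.
Loads: Petrov 4, Leclerc 4, Ito 4, Wu 4 — all ≤ 4.

4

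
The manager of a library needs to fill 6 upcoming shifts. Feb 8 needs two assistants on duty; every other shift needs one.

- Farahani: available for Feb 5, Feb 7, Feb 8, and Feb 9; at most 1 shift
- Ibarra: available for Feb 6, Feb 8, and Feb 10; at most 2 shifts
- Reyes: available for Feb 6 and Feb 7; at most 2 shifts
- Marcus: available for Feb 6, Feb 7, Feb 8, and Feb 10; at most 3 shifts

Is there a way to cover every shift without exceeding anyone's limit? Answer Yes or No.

No

Total capacity is 8 and 7 slots are needed, so capacity alone doesn't rule it out.
Shifts {Feb 5, Feb 9} need 2 worker-slots in total, but the assistants available for any of those shifts (Farahani) can supply at most 1 among them. So no valid schedule exists.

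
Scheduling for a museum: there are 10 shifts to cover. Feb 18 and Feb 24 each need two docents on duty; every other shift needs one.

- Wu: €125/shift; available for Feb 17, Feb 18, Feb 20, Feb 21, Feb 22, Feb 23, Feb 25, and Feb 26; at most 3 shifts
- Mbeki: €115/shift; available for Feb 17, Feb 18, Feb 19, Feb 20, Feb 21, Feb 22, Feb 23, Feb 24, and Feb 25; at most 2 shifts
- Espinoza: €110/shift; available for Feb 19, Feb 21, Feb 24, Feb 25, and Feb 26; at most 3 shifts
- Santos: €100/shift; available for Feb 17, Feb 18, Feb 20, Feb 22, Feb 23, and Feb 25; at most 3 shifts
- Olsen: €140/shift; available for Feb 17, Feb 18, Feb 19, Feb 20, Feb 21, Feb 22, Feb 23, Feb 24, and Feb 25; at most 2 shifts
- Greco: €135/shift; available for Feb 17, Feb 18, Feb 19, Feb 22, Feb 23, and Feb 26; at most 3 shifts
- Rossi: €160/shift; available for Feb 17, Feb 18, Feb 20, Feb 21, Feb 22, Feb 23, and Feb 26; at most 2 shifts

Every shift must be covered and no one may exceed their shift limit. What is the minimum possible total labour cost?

Picking the cheapest available docent for each shift independently would cost €1270, but that ignores the shift limits.
An optimal schedule: Feb 17→Santos, Feb 18→Wu+Greco, Feb 19→Espinoza, Feb 20→Santos, Feb 21→Mbeki, Feb 22→Wu, Feb 23→Wu, Feb 24→Espinoza+Mbeki, Feb 25→Santos, Feb 26→Espinoza.
Total: 100 + 125 + 135 + 110 + 100 + 115 + 125 + 125 + 110 + 115 + 100 + 110 = €1370.

€1370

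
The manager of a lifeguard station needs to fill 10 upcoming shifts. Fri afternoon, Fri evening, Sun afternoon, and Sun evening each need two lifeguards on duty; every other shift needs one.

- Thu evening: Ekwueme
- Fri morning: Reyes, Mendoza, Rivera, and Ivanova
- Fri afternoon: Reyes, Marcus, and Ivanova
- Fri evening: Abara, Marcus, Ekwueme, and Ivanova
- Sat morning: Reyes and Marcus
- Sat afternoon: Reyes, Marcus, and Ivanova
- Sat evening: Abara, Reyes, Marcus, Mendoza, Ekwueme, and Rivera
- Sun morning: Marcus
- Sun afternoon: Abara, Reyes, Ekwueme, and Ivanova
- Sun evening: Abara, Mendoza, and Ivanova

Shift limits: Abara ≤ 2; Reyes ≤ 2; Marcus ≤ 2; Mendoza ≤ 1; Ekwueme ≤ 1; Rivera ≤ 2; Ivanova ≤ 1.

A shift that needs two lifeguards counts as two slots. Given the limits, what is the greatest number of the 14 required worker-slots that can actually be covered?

11

Total capacity across all lifeguards is 2+2+2+1+1+2+1 = 11, and 14 slots are needed, so at most 11 can be filled.
An assignment achieving 11: Thu evening→Ekwueme, Fri morning→Rivera, Fri afternoon→Reyes+Marcus, Fri evening→Abara, Sat morning→Reyes, Sat afternoon→Ivanova, Sat evening→Rivera, Sun morning→Marcus, Sun evening→Abara+Mendoza.
Loads: Abara 2/2, Reyes 2/2, Marcus 2/2, Mendoza 1/1, Ekwueme 1/1, Rivera 2/2, Ivanova 1/1.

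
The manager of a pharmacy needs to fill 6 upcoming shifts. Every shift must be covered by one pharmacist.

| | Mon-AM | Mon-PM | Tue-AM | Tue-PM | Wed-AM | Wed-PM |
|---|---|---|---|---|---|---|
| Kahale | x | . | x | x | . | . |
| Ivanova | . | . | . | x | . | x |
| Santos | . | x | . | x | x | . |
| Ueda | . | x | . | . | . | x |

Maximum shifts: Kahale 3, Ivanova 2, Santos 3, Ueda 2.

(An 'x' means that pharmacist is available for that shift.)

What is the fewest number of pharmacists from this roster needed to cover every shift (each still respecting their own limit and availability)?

3

6 slots to fill and no one can take more than 3, so at least ⌈6/3⌉ = 2 pharmacists are needed.
Shifts {Mon-AM, Wed-AM, Wed-PM} need 3 slots, but among the pharmacists available for them (Kahale, Ivanova, Santos, and Ueda) any 2 together supply at most 2. So 2 pharmacists are not enough.
Kahale, Ivanova, and Santos alone can cover everything: Mon-AM→Kahale, Mon-PM→Santos, Tue-AM→Kahale, Tue-PM→Kahale, Wed-AM→Santos, Wed-PM→Ivanova.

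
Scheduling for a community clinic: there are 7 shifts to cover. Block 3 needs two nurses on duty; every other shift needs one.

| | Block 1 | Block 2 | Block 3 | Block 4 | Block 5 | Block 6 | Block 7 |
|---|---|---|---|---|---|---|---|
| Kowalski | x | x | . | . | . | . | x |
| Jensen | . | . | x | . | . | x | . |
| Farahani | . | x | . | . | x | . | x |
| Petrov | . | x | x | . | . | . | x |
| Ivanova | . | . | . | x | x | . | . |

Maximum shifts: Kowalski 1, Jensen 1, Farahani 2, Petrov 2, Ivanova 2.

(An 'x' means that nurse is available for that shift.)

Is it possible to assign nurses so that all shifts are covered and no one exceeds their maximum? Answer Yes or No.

No

Total capacity is 8 and 8 slots are needed, so capacity alone doesn't rule it out.
Shifts {Block 3, Block 6} need 3 worker-slots in total, but the nurses available for any of those shifts (Jensen and Petrov) can supply at most 2 among them. So no valid schedule exists.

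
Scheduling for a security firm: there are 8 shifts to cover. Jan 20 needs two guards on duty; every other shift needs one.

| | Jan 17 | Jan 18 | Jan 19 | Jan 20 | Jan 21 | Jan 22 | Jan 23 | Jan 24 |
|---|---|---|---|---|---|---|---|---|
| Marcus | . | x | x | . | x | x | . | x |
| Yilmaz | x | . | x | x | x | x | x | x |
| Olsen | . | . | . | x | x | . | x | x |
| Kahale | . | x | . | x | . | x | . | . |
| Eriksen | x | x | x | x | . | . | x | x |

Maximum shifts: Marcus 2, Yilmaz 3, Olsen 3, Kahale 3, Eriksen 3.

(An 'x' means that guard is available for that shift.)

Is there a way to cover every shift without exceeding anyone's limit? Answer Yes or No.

One valid schedule: Jan 17→Yilmaz, Jan 18→Marcus, Jan 19→Marcus, Jan 20→Olsen+Kahale, Jan 21→Yilmaz, Jan 22→Yilmaz, Jan 23→Olsen, Jan 24→Olsen.
Loads: Marcus 2/2, Yilmaz 3/3, Olsen 3/3, Kahale 1/3, Eriksen 0/3 — all within limits.

Yes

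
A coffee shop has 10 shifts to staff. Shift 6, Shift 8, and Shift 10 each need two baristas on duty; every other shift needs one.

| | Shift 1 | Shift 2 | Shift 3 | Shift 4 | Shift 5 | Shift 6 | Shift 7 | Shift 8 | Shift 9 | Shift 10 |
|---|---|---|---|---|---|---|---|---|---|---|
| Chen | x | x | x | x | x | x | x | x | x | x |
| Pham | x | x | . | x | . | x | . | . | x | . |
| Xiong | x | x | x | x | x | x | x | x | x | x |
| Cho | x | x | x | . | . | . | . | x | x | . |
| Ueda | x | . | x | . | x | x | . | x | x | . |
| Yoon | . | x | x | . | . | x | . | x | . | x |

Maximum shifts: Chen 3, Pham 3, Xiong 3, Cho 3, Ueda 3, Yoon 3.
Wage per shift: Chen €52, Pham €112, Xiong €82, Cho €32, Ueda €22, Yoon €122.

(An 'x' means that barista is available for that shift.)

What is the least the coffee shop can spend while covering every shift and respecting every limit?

€676

Picking the cheapest available barista for each shift independently would cost €486, but that ignores the shift limits.
An optimal schedule: Shift 1→Ueda, Shift 2→Cho, Shift 3→Ueda, Shift 4→Chen, Shift 5→Ueda, Shift 6→Xiong+Pham, Shift 7→Chen, Shift 8→Cho+Xiong, Shift 9→Cho, Shift 10→Chen+Xiong.
Total: 22 + 32 + 22 + 52 + 22 + 82 + 112 + 52 + 32 + 82 + 32 + 52 + 82 = €676.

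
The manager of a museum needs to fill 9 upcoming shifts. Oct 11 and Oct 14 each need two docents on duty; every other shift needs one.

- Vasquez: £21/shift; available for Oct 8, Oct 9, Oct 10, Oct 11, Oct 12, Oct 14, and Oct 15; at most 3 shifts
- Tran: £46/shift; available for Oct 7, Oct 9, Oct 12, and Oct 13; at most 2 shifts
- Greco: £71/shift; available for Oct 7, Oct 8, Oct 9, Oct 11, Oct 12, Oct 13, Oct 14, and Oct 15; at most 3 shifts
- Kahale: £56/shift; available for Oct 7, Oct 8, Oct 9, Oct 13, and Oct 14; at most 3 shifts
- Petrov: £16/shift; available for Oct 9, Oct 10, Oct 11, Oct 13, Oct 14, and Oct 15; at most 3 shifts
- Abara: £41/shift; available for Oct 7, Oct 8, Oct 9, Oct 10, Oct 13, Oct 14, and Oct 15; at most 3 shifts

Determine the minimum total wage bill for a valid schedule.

Picking the cheapest available docent for each shift independently would cost £221, but that ignores the shift limits.
An optimal schedule: Oct 7→Abara, Oct 8→Vasquez, Oct 9→Tran, Oct 10→Petrov, Oct 11→Petrov+Vasquez, Oct 12→Vasquez, Oct 13→Tran, Oct 14→Petrov+Abara, Oct 15→Abara.
Total: 41 + 21 + 46 + 16 + 16 + 21 + 21 + 46 + 16 + 41 + 41 = £326.

£326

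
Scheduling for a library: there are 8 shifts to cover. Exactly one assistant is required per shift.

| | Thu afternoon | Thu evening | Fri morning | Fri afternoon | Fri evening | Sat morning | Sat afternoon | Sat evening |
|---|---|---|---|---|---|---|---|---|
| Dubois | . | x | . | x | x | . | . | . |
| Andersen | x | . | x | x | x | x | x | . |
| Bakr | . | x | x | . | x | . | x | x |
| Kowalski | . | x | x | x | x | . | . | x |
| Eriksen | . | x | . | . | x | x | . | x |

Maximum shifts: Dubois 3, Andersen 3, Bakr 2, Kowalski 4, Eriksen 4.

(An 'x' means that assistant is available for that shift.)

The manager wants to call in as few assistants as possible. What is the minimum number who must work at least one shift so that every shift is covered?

3

8 slots to fill and no one can take more than 4, so at least ⌈8/4⌉ = 2 assistants are needed.
No set of 2 assistants can cover every shift (each such set leaves at least one shift with no one available or exceeds a cap).
Dubois, Andersen, and Bakr alone can cover everything: Thu afternoon→Andersen, Thu evening→Dubois, Fri morning→Andersen, Fri afternoon→Dubois, Fri evening→Dubois, Sat morning→Andersen, Sat afternoon→Bakr, Sat evening→Bakr.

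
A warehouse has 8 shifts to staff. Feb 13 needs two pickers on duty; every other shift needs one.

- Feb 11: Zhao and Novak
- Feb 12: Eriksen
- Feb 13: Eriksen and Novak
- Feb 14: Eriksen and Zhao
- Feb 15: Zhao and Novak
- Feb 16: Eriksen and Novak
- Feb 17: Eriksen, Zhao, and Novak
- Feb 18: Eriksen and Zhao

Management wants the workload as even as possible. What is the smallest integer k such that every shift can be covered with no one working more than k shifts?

3

With 3 pickers and 9 worker-slots to fill, someone must work at least ⌈9/3⌉ = 3 shifts, so k ≥ 3.
k = 3 works: Feb 11→Zhao, Feb 12→Eriksen, Feb 13→Eriksen+Novak, Feb 14→Eriksen, Feb 15→Zhao, Feb 16→Novak, Feb 17→Novak, Feb 18→Zhao.
Loads: Eriksen 3, Zhao 3, Novak 3 — all ≤ 3.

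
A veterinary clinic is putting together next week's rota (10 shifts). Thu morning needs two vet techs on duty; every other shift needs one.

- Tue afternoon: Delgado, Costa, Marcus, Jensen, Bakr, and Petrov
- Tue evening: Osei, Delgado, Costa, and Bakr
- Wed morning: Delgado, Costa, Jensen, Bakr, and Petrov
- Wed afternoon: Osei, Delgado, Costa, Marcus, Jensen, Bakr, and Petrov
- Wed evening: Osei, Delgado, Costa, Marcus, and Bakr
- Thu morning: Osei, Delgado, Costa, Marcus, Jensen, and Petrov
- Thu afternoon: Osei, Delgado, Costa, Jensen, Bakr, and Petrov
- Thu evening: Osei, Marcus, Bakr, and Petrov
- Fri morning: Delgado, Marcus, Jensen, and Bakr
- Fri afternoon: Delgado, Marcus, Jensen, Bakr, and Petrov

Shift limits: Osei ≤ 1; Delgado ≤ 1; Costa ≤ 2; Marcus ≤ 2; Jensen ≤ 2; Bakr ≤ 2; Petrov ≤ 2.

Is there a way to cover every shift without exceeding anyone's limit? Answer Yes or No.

Yes

One valid schedule: Tue afternoon→Jensen, Tue evening→Osei, Wed morning→Costa, Wed afternoon→Bakr, Wed evening→Costa, Thu morning→Jensen+Petrov, Thu afternoon→Bakr, Thu evening→Marcus, Fri morning→Delgado, Fri afternoon→Marcus.
Loads: Osei 1/1, Delgado 1/1, Costa 2/2, Marcus 2/2, Jensen 2/2, Bakr 2/2, Petrov 1/2 — all within limits.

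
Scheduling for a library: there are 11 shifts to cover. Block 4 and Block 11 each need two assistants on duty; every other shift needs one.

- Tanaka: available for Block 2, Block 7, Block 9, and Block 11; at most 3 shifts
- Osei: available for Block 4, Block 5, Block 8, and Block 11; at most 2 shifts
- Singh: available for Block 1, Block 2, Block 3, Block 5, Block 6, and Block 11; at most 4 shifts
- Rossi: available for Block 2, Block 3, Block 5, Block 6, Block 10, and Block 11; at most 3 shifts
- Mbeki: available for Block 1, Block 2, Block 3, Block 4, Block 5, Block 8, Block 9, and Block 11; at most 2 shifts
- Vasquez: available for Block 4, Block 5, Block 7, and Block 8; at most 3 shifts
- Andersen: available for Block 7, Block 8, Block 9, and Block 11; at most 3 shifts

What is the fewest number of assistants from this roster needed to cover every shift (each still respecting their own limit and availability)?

5

13 slots to fill and no one can take more than 4, so at least ⌈13/4⌉ = 4 assistants are needed.
No set of 4 assistants can cover every shift (each such set leaves at least one shift with no one available or exceeds a cap).
Tanaka, Osei, Singh, Rossi, and Mbeki alone can cover everything: Block 1→Singh, Block 2→Tanaka, Block 3→Singh, Block 4→Osei+Mbeki, Block 5→Singh, Block 6→Singh, Block 7→Tanaka, Block 8→Osei, Block 9→Tanaka, Block 10→Rossi, Block 11→Rossi+Mbeki.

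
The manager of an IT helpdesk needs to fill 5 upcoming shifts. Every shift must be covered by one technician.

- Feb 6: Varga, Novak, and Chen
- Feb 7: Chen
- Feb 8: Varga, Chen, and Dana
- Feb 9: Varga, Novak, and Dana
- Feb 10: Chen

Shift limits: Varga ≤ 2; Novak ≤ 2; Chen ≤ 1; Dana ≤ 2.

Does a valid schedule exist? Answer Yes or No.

No

Total capacity is 7 and 5 slots are needed, so capacity alone doesn't rule it out.
Shifts {Feb 7, Feb 10} need 2 worker-slots in total, but the technicians available for any of those shifts (Chen) can supply at most 1 among them. So no valid schedule exists.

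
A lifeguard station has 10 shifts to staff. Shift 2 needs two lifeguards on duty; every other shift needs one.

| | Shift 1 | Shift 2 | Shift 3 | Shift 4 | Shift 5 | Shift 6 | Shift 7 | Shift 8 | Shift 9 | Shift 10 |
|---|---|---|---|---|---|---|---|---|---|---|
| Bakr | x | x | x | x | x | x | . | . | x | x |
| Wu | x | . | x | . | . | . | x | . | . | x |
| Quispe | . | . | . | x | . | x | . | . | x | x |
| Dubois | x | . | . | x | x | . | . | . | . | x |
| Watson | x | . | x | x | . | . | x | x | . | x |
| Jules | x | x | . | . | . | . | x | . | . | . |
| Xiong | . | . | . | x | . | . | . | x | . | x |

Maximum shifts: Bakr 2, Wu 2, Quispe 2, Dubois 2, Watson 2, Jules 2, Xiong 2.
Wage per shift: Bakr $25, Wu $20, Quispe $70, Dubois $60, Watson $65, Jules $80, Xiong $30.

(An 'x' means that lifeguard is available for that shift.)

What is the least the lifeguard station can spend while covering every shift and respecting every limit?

$485

Shift 2 can only be covered by Bakr and Jules, so that assignment is forced.
Picking the cheapest available lifeguard for each shift independently would cost $315, but that ignores the shift limits.
An optimal schedule: Shift 1→Dubois, Shift 2→Bakr+Jules, Shift 3→Wu, Shift 4→Xiong, Shift 5→Dubois, Shift 6→Bakr, Shift 7→Wu, Shift 8→Xiong, Shift 9→Quispe, Shift 10→Watson.
Total: 60 + 25 + 80 + 20 + 30 + 60 + 25 + 20 + 30 + 70 + 65 = $485.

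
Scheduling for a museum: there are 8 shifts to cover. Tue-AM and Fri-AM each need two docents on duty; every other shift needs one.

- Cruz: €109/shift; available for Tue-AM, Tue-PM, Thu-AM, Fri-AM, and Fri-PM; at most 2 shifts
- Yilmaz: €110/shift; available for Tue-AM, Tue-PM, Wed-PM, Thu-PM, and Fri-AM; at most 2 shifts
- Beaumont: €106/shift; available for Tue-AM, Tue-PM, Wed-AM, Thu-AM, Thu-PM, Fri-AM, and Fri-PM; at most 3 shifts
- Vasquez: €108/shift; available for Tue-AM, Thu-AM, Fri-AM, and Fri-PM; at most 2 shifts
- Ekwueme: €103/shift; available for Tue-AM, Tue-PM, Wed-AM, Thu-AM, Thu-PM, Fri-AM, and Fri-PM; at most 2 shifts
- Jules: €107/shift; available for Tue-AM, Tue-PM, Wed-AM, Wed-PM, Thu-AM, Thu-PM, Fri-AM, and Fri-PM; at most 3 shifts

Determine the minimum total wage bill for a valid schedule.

€1061

Picking the cheapest available docent for each shift independently would cost €1040, but that ignores the shift limits.
An optimal schedule: Tue-AM→Jules+Vasquez, Tue-PM→Beaumont, Wed-AM→Ekwueme, Wed-PM→Jules, Thu-AM→Beaumont, Thu-PM→Ekwueme, Fri-AM→Jules+Vasquez, Fri-PM→Beaumont.
Total: 107 + 108 + 106 + 103 + 107 + 106 + 103 + 107 + 108 + 106 = €1061.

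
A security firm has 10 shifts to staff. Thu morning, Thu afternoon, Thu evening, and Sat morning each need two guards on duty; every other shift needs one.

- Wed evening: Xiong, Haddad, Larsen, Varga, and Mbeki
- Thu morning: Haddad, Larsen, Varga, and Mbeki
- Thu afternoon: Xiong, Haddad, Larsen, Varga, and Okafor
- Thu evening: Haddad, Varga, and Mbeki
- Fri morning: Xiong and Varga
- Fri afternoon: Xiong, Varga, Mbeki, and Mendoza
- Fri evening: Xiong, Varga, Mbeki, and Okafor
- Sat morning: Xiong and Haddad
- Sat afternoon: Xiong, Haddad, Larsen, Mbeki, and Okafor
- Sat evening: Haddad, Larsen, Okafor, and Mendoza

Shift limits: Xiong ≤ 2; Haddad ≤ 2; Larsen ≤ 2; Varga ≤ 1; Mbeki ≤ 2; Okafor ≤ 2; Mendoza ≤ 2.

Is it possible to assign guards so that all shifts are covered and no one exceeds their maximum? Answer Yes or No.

No

Total capacity is 2+2+2+1+2+2+2 = 13 but 14 worker-slots are needed — infeasible.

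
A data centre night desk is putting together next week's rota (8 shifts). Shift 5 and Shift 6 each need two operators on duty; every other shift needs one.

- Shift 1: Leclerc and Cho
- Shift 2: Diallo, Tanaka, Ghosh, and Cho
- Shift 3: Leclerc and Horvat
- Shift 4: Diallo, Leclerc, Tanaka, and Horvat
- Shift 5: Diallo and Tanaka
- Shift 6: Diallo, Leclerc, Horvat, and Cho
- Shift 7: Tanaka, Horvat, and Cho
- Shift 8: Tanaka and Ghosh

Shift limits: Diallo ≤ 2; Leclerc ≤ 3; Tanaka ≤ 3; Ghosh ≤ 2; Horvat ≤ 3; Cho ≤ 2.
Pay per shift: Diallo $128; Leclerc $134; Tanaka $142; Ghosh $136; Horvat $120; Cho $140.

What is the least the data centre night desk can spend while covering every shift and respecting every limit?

$1296

Shift 5 can only be covered by Diallo and Tanaka, so that assignment is forced.
Picking the cheapest available operator for each shift independently would cost $1276, but that ignores the shift limits.
An optimal schedule: Shift 1→Leclerc, Shift 2→Diallo, Shift 3→Horvat, Shift 4→Leclerc, Shift 5→Diallo+Tanaka, Shift 6→Horvat+Leclerc, Shift 7→Horvat, Shift 8→Ghosh.
Total: 134 + 128 + 120 + 134 + 128 + 142 + 120 + 134 + 120 + 136 = $1296.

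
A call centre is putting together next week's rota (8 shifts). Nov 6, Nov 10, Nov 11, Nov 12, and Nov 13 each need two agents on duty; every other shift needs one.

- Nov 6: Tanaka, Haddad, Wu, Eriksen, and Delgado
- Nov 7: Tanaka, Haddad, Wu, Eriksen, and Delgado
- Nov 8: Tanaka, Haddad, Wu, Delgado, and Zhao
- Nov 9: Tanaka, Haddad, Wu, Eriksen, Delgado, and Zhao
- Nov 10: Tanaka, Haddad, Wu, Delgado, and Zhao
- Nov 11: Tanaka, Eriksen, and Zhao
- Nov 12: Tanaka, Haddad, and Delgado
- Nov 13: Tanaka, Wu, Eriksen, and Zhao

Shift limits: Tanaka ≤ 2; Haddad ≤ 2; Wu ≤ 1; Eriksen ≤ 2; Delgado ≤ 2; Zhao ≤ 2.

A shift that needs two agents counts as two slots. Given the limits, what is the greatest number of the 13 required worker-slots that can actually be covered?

Total capacity across all agents is 2+2+1+2+2+2 = 11, and 13 slots are needed, so at most 11 can be filled.
An assignment achieving 11: Nov 6→Haddad+Delgado, Nov 7→Delgado, Nov 8→Zhao, Nov 10→Zhao, Nov 11→Tanaka+Eriksen, Nov 12→Tanaka+Haddad, Nov 13→Wu+Eriksen.
Loads: Tanaka 2/2, Haddad 2/2, Wu 1/1, Eriksen 2/2, Delgado 2/2, Zhao 2/2.

11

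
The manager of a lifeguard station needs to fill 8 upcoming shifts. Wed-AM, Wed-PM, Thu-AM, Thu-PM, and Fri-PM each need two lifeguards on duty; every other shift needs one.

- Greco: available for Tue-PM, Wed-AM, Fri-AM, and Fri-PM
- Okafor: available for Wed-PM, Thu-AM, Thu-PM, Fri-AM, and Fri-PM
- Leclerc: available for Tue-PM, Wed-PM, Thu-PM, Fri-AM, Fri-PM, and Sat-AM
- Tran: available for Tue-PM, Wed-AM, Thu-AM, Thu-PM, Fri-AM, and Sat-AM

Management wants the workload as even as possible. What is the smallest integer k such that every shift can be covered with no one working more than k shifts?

4

With 4 lifeguards and 13 worker-slots to fill, someone must work at least ⌈13/4⌉ = 4 shifts, so k ≥ 4.
k = 4 works: Tue-PM→Greco, Wed-AM→Greco+Tran, Wed-PM→Okafor+Leclerc, Thu-AM→Okafor+Tran, Thu-PM→Okafor+Leclerc, Fri-AM→Greco, Fri-PM→Greco+Okafor, Sat-AM→Leclerc.
Loads: Greco 4, Okafor 4, Leclerc 3, Tran 2 — all ≤ 4.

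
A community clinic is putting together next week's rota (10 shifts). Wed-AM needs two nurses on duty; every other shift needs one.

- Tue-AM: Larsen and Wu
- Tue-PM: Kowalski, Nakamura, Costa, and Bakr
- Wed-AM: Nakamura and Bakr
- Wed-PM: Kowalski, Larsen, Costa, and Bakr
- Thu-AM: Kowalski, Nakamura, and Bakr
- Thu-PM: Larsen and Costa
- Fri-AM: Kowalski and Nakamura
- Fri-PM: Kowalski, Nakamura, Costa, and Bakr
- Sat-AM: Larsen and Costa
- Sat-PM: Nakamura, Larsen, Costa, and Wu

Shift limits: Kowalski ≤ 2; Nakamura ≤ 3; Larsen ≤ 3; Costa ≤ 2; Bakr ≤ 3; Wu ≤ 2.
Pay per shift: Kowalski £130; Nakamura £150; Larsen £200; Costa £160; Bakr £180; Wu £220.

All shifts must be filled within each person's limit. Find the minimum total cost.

£1770

Wed-AM can only be covered by Nakamura and Bakr, so that assignment is forced.
Picking the cheapest available nurse for each shift independently would cost £1650, but that ignores the shift limits.
An optimal schedule: Tue-AM→Larsen, Tue-PM→Nakamura, Wed-AM→Nakamura+Bakr, Wed-PM→Bakr, Thu-AM→Kowalski, Thu-PM→Costa, Fri-AM→Kowalski, Fri-PM→Bakr, Sat-AM→Costa, Sat-PM→Nakamura.
Total: 200 + 150 + 150 + 180 + 180 + 130 + 160 + 130 + 180 + 160 + 150 = £1770.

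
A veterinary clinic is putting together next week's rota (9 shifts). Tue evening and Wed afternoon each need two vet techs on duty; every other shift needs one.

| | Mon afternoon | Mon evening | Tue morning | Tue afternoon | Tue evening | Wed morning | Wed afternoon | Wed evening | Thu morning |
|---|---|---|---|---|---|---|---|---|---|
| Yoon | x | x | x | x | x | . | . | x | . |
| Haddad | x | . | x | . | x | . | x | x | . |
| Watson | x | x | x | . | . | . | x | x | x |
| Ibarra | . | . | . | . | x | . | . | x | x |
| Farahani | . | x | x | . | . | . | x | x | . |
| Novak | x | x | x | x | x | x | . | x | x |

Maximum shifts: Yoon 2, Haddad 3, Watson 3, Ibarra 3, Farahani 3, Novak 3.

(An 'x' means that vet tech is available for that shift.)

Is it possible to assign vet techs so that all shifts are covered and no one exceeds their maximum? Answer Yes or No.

Yes

Wed morning can only be covered by Novak, so that assignment is forced.
One valid schedule: Mon afternoon→Yoon, Mon evening→Watson, Tue morning→Haddad, Tue afternoon→Yoon, Tue evening→Haddad+Ibarra, Wed morning→Novak, Wed afternoon→Haddad+Watson, Wed evening→Ibarra, Thu morning→Watson.
Loads: Yoon 2/2, Haddad 3/3, Watson 3/3, Ibarra 2/3, Farahani 0/3, Novak 1/3 — all within limits.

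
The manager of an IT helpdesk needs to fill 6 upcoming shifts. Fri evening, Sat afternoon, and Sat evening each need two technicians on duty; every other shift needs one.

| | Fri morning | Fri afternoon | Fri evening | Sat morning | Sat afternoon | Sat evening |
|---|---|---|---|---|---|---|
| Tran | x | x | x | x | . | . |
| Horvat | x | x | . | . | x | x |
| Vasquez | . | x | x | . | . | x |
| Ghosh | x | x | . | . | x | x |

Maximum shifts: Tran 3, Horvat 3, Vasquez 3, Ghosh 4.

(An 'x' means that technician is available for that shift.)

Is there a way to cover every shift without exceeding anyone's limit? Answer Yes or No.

Fri evening can only be covered by Tran and Vasquez, so that assignment is forced.
Sat morning can only be covered by Tran, so that assignment is forced.
Sat afternoon can only be covered by Horvat and Ghosh, so that assignment is forced.
One valid schedule: Fri morning→Tran, Fri afternoon→Horvat, Fri evening→Tran+Vasquez, Sat morning→Tran, Sat afternoon→Horvat+Ghosh, Sat evening→Horvat+Vasquez.
Loads: Tran 3/3, Horvat 3/3, Vasquez 2/3, Ghosh 1/4 — all within limits.

Yes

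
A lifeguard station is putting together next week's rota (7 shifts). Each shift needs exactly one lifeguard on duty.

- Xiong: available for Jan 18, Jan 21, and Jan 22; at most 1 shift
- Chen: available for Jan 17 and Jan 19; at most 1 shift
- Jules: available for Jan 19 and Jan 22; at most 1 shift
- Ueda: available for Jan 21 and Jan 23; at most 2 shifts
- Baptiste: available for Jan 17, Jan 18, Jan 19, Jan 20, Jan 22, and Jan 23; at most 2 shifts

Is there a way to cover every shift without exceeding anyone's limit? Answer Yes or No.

Jan 20 can only be covered by Baptiste, so that assignment is forced.
One valid schedule: Jan 17→Chen, Jan 18→Xiong, Jan 19→Jules, Jan 20→Baptiste, Jan 21→Ueda, Jan 22→Baptiste, Jan 23→Ueda.
Loads: Xiong 1/1, Chen 1/1, Jules 1/1, Ueda 2/2, Baptiste 2/2 — all within limits.

Yes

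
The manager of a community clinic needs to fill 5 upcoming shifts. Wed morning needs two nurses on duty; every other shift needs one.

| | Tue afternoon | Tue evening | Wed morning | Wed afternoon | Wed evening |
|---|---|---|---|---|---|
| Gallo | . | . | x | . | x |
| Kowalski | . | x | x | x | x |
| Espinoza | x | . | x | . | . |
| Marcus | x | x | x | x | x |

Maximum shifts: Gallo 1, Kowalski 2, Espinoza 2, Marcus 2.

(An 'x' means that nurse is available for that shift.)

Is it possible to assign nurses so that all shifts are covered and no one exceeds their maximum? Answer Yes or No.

One valid schedule: Tue afternoon→Espinoza, Tue evening→Kowalski, Wed morning→Espinoza+Marcus, Wed afternoon→Kowalski, Wed evening→Gallo.
Loads: Gallo 1/1, Kowalski 2/2, Espinoza 2/2, Marcus 1/2 — all within limits.

Yes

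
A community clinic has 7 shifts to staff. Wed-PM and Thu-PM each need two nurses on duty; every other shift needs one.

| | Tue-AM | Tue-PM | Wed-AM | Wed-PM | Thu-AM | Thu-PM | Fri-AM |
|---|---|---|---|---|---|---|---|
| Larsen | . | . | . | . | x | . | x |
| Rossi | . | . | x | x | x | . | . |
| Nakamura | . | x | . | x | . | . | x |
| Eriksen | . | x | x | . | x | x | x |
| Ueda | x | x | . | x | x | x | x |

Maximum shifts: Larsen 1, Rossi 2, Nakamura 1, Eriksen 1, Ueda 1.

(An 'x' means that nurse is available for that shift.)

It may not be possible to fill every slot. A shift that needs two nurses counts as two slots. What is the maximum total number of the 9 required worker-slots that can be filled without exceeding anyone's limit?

6

Total capacity across all nurses is 1+2+1+1+1 = 6, and 9 slots are needed, so at most 6 can be filled.
An assignment achieving 6: Tue-AM→Ueda, Tue-PM→Nakamura, Wed-AM→Rossi, Wed-PM→Rossi, Thu-AM→Larsen, Thu-PM→Eriksen.
Loads: Larsen 1/1, Rossi 2/2, Nakamura 1/1, Eriksen 1/1, Ueda 1/1.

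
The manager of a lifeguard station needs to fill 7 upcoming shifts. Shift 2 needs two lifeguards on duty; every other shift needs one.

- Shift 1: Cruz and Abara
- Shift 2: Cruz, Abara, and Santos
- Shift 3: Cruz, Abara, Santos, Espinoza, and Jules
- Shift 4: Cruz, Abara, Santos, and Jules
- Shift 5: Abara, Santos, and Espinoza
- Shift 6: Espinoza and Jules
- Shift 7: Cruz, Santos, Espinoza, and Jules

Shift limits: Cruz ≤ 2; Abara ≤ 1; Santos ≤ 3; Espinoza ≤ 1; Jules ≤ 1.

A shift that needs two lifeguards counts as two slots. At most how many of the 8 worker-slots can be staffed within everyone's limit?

8

Total capacity across all lifeguards is 2+1+3+1+1 = 8, and 8 slots are needed, so at most 8 can be filled.
An assignment achieving 8: Shift 1→Cruz, Shift 2→Cruz+Abara, Shift 3→Jules, Shift 4→Santos, Shift 5→Santos, Shift 6→Espinoza, Shift 7→Santos.
Loads: Cruz 2/2, Abara 1/1, Santos 3/3, Espinoza 1/1, Jules 1/1.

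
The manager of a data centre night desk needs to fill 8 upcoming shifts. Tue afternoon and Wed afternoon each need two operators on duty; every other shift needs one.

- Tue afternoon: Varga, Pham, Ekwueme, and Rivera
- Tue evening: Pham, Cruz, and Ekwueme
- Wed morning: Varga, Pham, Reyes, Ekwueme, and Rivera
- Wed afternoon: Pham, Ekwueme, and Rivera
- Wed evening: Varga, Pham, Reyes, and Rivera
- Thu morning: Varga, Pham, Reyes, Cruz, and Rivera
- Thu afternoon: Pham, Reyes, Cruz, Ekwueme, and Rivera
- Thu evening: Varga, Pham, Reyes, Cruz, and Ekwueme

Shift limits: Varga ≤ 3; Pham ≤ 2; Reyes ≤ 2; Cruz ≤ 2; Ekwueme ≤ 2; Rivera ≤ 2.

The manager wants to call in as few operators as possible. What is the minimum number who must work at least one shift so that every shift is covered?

10 slots to fill and no one can take more than 3, so at least ⌈10/3⌉ = 4 operators are needed.
Any 4 operators together have capacity at most 3+2+2+2 = 9 < 10 slots, so 4 can never suffice.
Varga, Pham, Reyes, Cruz, and Ekwueme alone can cover everything: Tue afternoon→Varga+Pham, Tue evening→Cruz, Wed morning→Varga, Wed afternoon→Pham+Ekwueme, Wed evening→Varga, Thu morning→Reyes, Thu afternoon→Reyes, Thu evening→Cruz.

5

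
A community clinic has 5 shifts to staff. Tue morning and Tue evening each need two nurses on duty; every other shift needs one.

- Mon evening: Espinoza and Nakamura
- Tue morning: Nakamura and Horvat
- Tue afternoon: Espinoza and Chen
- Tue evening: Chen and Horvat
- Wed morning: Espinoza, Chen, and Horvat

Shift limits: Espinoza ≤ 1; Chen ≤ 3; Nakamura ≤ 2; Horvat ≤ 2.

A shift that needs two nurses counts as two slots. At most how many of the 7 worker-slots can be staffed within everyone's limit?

7

Total capacity across all nurses is 1+3+2+2 = 8, and 7 slots are needed, so at most 7 can be filled.
An assignment achieving 7: Mon evening→Espinoza, Tue morning→Nakamura+Horvat, Tue afternoon→Chen, Tue evening→Chen+Horvat, Wed morning→Chen.
Loads: Espinoza 1/1, Chen 3/3, Nakamura 1/2, Horvat 2/2.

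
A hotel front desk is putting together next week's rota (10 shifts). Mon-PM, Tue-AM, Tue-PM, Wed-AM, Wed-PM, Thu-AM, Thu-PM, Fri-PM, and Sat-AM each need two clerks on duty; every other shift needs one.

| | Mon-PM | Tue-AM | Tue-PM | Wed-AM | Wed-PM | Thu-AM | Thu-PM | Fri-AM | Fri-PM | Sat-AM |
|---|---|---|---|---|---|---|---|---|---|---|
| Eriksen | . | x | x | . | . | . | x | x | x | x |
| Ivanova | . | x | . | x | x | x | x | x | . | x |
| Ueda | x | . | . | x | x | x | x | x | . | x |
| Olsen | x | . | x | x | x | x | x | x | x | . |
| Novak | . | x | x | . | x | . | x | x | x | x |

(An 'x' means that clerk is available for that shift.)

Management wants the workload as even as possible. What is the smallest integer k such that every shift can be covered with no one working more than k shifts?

With 5 clerks and 19 worker-slots to fill, someone must work at least ⌈19/5⌉ = 4 shifts, so k ≥ 4.
k = 4 works: Mon-PM→Ueda+Olsen, Tue-AM→Eriksen+Ivanova, Tue-PM→Eriksen+Olsen, Wed-AM→Ivanova+Ueda, Wed-PM→Ivanova+Novak, Thu-AM→Ivanova+Ueda, Thu-PM→Olsen+Novak, Fri-AM→Eriksen, Fri-PM→Eriksen+Olsen, Sat-AM→Ueda+Novak.
Loads: Eriksen 4, Ivanova 4, Ueda 4, Olsen 4, Novak 3 — all ≤ 4.

4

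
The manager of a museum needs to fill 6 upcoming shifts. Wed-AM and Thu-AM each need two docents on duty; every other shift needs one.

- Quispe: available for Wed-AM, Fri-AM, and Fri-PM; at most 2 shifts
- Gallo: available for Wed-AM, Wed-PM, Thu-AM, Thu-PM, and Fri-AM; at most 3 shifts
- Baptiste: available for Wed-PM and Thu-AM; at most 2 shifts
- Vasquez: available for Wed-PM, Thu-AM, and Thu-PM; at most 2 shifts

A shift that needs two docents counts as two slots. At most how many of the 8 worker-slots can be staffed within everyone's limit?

8

Total capacity across all docents is 2+3+2+2 = 9, and 8 slots are needed, so at most 8 can be filled.
An assignment achieving 8: Wed-AM→Quispe+Gallo, Wed-PM→Baptiste, Thu-AM→Baptiste+Vasquez, Thu-PM→Gallo, Fri-AM→Gallo, Fri-PM→Quispe.
Loads: Quispe 2/2, Gallo 3/3, Baptiste 2/2, Vasquez 1/2.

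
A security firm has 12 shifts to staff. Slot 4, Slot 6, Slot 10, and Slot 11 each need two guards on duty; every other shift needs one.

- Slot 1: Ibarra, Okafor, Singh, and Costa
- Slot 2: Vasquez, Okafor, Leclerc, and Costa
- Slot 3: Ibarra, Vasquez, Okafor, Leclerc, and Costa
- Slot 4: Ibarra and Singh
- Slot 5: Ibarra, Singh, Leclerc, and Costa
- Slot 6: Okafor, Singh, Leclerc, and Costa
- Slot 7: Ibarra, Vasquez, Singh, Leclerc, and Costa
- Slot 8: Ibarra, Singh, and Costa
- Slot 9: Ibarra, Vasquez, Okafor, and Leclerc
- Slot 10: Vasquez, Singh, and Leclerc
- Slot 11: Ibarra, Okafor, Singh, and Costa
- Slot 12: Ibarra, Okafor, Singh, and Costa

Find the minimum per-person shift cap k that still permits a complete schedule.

With 6 guards and 16 worker-slots to fill, someone must work at least ⌈16/6⌉ = 3 shifts, so k ≥ 3.
k = 3 works: Slot 1→Ibarra, Slot 2→Vasquez, Slot 3→Okafor, Slot 4→Ibarra+Singh, Slot 5→Singh, Slot 6→Leclerc+Costa, Slot 7→Leclerc, Slot 8→Ibarra, Slot 9→Vasquez, Slot 10→Vasquez+Singh, Slot 11→Okafor+Costa, Slot 12→Okafor.
Loads: Ibarra 3, Vasquez 3, Okafor 3, Singh 3, Leclerc 2, Costa 2 — all ≤ 3.

3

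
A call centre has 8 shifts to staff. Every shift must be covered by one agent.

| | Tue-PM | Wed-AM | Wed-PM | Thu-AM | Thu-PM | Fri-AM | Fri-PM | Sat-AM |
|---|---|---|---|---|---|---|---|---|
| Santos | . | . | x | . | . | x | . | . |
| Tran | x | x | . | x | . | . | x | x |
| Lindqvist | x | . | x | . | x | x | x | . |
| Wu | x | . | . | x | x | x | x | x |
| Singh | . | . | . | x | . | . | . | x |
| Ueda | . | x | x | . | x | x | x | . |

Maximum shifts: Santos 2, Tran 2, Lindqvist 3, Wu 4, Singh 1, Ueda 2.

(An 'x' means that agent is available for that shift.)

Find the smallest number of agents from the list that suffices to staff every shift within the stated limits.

8 slots to fill and no one can take more than 4, so at least ⌈8/4⌉ = 2 agents are needed.
Any 2 agents together have capacity at most 4+3 = 7 < 8 slots, so 2 can never suffice.
Santos, Tran, and Wu alone can cover everything: Tue-PM→Tran, Wed-AM→Tran, Wed-PM→Santos, Thu-AM→Wu, Thu-PM→Wu, Fri-AM→Santos, Fri-PM→Wu, Sat-AM→Wu.

3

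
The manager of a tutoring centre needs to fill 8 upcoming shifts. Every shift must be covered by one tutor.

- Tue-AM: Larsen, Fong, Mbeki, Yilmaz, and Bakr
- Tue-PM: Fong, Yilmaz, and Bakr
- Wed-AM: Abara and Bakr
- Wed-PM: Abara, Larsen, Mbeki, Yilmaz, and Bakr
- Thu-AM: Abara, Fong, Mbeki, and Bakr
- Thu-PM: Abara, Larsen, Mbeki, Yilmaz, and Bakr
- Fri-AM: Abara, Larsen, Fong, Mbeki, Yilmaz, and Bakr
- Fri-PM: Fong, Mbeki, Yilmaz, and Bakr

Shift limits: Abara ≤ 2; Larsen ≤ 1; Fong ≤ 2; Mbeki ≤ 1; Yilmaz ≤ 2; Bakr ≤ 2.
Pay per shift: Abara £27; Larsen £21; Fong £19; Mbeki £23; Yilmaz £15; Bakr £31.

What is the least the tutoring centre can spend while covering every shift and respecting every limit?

Picking the cheapest available tutor for each shift independently would cost £136, but that ignores the shift limits.
An optimal schedule: Tue-AM→Larsen, Tue-PM→Fong, Wed-AM→Abara, Wed-PM→Mbeki, Thu-AM→Abara, Thu-PM→Yilmaz, Fri-AM→Yilmaz, Fri-PM→Fong.
Total: 21 + 19 + 27 + 23 + 27 + 15 + 15 + 19 = £166.

£166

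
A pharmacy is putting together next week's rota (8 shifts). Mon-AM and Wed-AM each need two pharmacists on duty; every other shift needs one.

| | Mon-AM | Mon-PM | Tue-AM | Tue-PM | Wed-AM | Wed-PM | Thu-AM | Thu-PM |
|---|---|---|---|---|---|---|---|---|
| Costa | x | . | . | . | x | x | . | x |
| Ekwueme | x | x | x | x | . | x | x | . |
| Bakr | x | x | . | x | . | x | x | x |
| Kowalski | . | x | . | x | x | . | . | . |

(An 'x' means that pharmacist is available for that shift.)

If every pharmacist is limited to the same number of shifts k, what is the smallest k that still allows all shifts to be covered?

3

With 4 pharmacists and 10 worker-slots to fill, someone must work at least ⌈10/4⌉ = 3 shifts, so k ≥ 3.
k = 3 works: Mon-AM→Costa+Ekwueme, Mon-PM→Bakr, Tue-AM→Ekwueme, Tue-PM→Bakr, Wed-AM→Costa+Kowalski, Wed-PM→Bakr, Thu-AM→Ekwueme, Thu-PM→Costa.
Loads: Costa 3, Ekwueme 3, Bakr 3, Kowalski 1 — all ≤ 3.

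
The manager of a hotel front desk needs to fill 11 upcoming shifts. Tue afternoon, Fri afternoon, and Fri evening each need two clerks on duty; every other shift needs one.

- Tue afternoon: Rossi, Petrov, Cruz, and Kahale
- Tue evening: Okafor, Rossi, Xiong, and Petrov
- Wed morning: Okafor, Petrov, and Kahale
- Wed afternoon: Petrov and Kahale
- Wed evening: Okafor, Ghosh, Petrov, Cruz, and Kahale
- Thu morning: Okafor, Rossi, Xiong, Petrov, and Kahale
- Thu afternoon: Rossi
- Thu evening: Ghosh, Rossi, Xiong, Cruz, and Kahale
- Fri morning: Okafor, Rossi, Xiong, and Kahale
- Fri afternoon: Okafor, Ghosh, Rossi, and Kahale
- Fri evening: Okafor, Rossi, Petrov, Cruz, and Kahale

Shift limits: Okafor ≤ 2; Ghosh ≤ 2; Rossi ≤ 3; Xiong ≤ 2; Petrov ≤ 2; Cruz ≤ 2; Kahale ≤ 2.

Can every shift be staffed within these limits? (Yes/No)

Thu afternoon can only be covered by Rossi, so that assignment is forced.
One valid schedule: Tue afternoon→Petrov+Cruz, Tue evening→Okafor, Wed morning→Okafor, Wed afternoon→Petrov, Wed evening→Ghosh, Thu morning→Rossi, Thu afternoon→Rossi, Thu evening→Xiong, Fri morning→Rossi, Fri afternoon→Ghosh+Kahale, Fri evening→Cruz+Kahale.
Loads: Okafor 2/2, Ghosh 2/2, Rossi 3/3, Xiong 1/2, Petrov 2/2, Cruz 2/2, Kahale 2/2 — all within limits.

Yes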